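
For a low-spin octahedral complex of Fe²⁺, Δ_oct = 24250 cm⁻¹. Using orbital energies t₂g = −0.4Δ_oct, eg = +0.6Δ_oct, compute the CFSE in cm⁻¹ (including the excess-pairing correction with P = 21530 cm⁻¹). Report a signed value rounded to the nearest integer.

-15140

Fe sits in group 8; removing 2 electrons leaves Fe²⁺ with 8 − 2 = 6 d electrons.
Configuration: t₂g⁶ eg⁰.
The orbital stabilization is -2.4Δ_oct = -2.4 × 24250 = -58200 cm⁻¹.
Pairing penalty: 3 pairs vs 1 in the high-spin reference → 2 extra × P = 43060 cm⁻¹.
Overall CFSE = -58200 + 43060 = -15140 cm⁻¹.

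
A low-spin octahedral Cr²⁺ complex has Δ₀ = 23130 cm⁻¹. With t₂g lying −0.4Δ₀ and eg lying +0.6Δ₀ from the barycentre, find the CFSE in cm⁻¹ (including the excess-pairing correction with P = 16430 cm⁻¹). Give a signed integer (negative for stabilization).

Cr is in group 6, so Cr²⁺ is d⁴ (6 − 2 = 4).
The d⁴ electrons fill as t₂g⁴ eg⁰.
CFSE(orbital) = 4×(-0.4Δ₀) + 0×(0.6Δ₀) = -1.6Δ₀; with Δ₀ = 23130 cm⁻¹ that is -37008 cm⁻¹.
Relative to high-spin t₂g³ eg¹ (0 paired), the low-spin configuration has 1 additional pair, contributing +1 × 16430 = +16430 cm⁻¹.
Net CFSE = -37008 + 16430 = -20578 cm⁻¹.

-20578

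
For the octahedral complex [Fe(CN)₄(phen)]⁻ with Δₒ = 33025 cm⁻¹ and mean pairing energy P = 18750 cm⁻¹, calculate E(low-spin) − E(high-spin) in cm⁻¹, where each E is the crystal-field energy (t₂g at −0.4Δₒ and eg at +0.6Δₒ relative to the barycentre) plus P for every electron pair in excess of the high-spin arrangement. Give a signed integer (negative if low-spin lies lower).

-28550

Ligand charges: 4×(-1) from CN⁻ and 1×(+0) from phen sum to -4; with overall charge -1, Fe is +3.
Fe is in group 8, so Fe³⁺ is d⁵ (8 − 3 = 5).
High-spin: t₂g³ eg², CFSE = 0.0Δₒ = 0 cm⁻¹.
Low-spin t₂g⁵ eg⁰ gives -2.0Δₒ = -66050 cm⁻¹, but forming 2 extra pairs costs 2P = 37500 cm⁻¹, so E(LS) = -66050 + 37500 = -28550 cm⁻¹.
The difference is -28550 − (0) = -28550 cm⁻¹, so low-spin lies lower.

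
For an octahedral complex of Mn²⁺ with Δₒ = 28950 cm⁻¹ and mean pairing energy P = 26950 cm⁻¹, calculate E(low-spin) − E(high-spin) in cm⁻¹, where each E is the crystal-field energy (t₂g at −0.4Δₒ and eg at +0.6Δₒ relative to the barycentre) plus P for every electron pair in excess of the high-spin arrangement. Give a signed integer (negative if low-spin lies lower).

-4000

Mn is in group 7, so Mn²⁺ is d⁵ (7 − 2 = 5).
In the high-spin limit (t₂g³ eg²) the orbital term is 0.0Δₒ = 0 cm⁻¹, with no excess pairing.
For low-spin the configuration is t₂g⁵ eg⁰: orbital energy -2.0 × 28950 = -57900 cm⁻¹, and 2 additional pairs relative to high-spin add 53900 cm⁻¹, giving -4000 cm⁻¹.
The difference is -4000 − (0) = -4000 cm⁻¹, so low-spin lies lower.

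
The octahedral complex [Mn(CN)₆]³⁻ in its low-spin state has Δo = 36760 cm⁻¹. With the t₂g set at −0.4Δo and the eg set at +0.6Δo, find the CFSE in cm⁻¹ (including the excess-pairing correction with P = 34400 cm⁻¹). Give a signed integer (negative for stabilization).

-24416

Each CN⁻ contributes -1; 6 × (-1) = -6. With overall charge -3, Mn is in the +3 oxidation state.
Mn is in group 7, so Mn³⁺ is d⁴ (7 − 3 = 4).
The d⁴ electrons fill as t₂g⁴ eg⁰.
CFSE(orbital) = 4×(-0.4Δo) + 0×(0.6Δo) = -1.6Δo; with Δo = 36760 cm⁻¹ that is -58816 cm⁻¹.
High-spin d⁴ would be t₂g³ eg¹ with 0 pairs; low-spin has 1, so 1 excess pair costs +1P = +34400 cm⁻¹.
Overall CFSE = -58816 + 34400 = -24416 cm⁻¹.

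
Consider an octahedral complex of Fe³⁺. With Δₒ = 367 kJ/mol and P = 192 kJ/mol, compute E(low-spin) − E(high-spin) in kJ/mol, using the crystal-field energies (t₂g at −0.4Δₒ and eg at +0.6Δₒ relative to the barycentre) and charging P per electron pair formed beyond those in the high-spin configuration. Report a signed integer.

Fe sits in group 8; removing 3 electrons leaves Fe³⁺ with 8 − 3 = 5 d electrons.
High-spin d⁵ fills as t₂g³ eg² with CFSE 3(−0.4) + 2(+0.6) = 0.0Δₒ = 0 kJ/mol.
Low-spin t₂g⁵ eg⁰ gives -2.0Δₒ = -734 kJ/mol, but forming 2 extra pairs costs 2P = 384 kJ/mol, so E(LS) = -734 + 384 = -350 kJ/mol.
E(LS) − E(HS) = -350 − (0) = -350 kJ/mol.

-350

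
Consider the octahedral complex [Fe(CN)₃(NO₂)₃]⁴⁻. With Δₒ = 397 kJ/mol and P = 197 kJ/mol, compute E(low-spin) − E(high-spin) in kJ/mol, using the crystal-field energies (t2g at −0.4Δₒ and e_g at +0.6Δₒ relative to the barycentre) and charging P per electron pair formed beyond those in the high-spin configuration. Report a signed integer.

Ligand charges: 3×(-1) from CN⁻ and 3×(-1) from NO₂⁻ sum to -6; with overall charge -4, Fe is +2.
Fe²⁺: group 8, so d-count = 8 − 2 = 6.
High-spin d⁶ fills as t2g^4 e_g^2 with CFSE 4(−0.4) + 2(+0.6) = -0.4Δₒ = -159 kJ/mol.
For low-spin the configuration is t2g^6 e_g^0: orbital energy -2.4 × 397 = -953 kJ/mol, and 2 additional pairs relative to high-spin add 394 kJ/mol, giving -559 kJ/mol.
The difference is -559 − (-159) = -400 kJ/mol, so low-spin lies lower.

-400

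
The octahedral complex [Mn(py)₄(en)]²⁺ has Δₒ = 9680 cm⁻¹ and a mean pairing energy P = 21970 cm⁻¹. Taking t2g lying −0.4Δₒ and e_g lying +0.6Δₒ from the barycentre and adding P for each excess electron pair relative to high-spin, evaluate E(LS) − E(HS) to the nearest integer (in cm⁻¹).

24580

Ligand charges: 4×(+0) from py and 1×(+0) from en sum to +0; with overall charge +2, Mn is +2.
Mn²⁺: group 7, so d-count = 7 − 2 = 5.
High-spin: t2g^3 e_g^2, CFSE = 0.0Δₒ = 0 cm⁻¹.
For low-spin the configuration is t2g^5 e_g^0: orbital energy -2.0 × 9680 = -19360 cm⁻¹, and 2 additional pairs relative to high-spin add 43940 cm⁻¹, giving 24580 cm⁻¹.
The difference is 24580 − (0) = 24580 cm⁻¹, so high-spin lies lower.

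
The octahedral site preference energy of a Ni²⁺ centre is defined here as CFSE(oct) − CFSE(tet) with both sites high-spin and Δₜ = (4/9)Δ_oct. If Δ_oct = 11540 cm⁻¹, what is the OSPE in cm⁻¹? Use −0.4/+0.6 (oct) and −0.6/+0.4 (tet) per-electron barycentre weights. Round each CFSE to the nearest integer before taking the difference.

-9745

Ni²⁺: group 10, so d-count = 10 − 2 = 8.
Octahedral (high-spin): t2g^6 e_g^2, CFSE = 6(−0.4) + 2(+0.6) = -1.2Δ_oct = -1.2 × 11540 = -13848 cm⁻¹.
Tetrahedral: e^4 t2^4, CFSE = 4(−0.6) + 4(+0.4) = -0.8Δₜ = -0.8 × (4/9) × 11540 = -4103 cm⁻¹.
OSPE = -13848 − (-4103) = -9745 cm⁻¹.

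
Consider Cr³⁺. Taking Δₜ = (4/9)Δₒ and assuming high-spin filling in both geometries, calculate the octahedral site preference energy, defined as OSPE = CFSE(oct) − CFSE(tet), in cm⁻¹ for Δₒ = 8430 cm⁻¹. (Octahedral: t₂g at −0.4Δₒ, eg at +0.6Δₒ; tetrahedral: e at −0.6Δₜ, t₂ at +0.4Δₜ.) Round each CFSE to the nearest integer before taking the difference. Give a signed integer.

-7119

Cr is in group 6, so Cr³⁺ is d³ (6 − 3 = 3).
In an octahedral site d³ (HS) is t₂g³ eg⁰, giving CFSE(oct) = -1.2Δₒ = -10116 cm⁻¹.
Tetrahedral e² t₂¹ gives -0.8Δₜ = -0.8 × (4/9) × 8430 = -2997 cm⁻¹.
Subtracting, OSPE = -10116 − (-2997) = -7119 cm⁻¹.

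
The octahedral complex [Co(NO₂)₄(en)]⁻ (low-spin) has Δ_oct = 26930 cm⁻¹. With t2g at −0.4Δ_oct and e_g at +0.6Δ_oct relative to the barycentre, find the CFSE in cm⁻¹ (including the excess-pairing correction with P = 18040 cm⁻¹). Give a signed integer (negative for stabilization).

-28552

Ligand charges: 4×(-1) from NO₂⁻ and 1×(+0) from en sum to -4; with overall charge -1, Co is +3.
Group 9 minus oxidation state +3 gives a d⁶ configuration for Co³⁺.
Electron filling gives t2g^6 e_g^0.
The orbital stabilization is -2.4Δ_oct = -2.4 × 26930 = -64632 cm⁻¹.
Relative to high-spin t2g^4 e_g^2 (1 paired), the low-spin configuration has 2 additional pairs, contributing +2 × 18040 = +36080 cm⁻¹.
Overall CFSE = -64632 + 36080 = -28552 cm⁻¹.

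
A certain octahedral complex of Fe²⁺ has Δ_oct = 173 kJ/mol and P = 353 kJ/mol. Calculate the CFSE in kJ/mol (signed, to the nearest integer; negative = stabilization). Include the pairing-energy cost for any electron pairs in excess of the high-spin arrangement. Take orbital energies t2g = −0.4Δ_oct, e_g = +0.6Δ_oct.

Fe sits in group 8; removing 2 electrons leaves Fe²⁺ with 8 − 2 = 6 d electrons.
Δ_oct < P, so pairing is avoided: the ground state is high-spin.
Filling d⁶ accordingly: t2g^4 e_g^2.
Orbital CFSE = -0.4Δ_oct = -0.4 × 173 = -69 kJ/mol.
High-spin has no excess pairs, so no pairing correction applies.

-69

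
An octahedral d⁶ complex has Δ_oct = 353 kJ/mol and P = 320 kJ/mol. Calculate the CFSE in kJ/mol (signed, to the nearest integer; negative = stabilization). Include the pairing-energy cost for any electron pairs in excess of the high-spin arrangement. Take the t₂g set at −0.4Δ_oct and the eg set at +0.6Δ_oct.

With Δ_oct > P the complex is low-spin.
Filling d⁶ accordingly: t₂g⁶ eg⁰.
Orbital CFSE = -2.4Δ_oct = -2.4 × 353 = -847 kJ/mol.
Excess pairs vs high-spin: 3 − 1 = 2; pairing cost = +640 kJ/mol.
Net CFSE = -847 + 640 = -207 kJ/mol.

-207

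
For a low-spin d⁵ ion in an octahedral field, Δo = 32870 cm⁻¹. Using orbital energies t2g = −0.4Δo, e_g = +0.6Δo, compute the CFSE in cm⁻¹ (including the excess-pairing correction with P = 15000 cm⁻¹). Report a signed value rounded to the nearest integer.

-35740

Electron filling gives t2g^5 e_g^0.
Orbital CFSE = 5(-0.4) + 0(0.6) = -2.0Δo = -2.0 × 32870 = -65740 cm⁻¹.
High-spin d⁵ would be t2g^3 e_g^2 with 0 pairs; low-spin has 2, so 2 excess pairs cost +2P = +30000 cm⁻¹.
Overall CFSE = -65740 + 30000 = -35740 cm⁻¹.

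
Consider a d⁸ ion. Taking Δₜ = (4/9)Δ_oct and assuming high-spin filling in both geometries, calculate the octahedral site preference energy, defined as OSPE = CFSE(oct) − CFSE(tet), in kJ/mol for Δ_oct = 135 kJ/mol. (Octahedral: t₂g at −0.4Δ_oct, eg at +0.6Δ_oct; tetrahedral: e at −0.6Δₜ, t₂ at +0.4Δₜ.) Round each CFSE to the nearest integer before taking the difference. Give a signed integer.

Octahedral high-spin t₂g⁶ eg²: CFSE = -1.2 × 135 = -162 kJ/mol.
Tetrahedral: e⁴ t₂⁴, CFSE = 4(−0.6) + 4(+0.4) = -0.8Δₜ = -0.8 × (4/9) × 135 = -48 kJ/mol.
Subtracting, OSPE = -162 − (-48) = -114 kJ/mol.

-114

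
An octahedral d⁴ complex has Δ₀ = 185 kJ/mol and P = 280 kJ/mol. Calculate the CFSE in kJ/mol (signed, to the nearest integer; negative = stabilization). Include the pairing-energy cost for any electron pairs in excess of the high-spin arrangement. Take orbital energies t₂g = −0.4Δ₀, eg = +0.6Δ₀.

With Δ₀ < P the complex is high-spin.
Filling d⁴ accordingly: t₂g³ eg¹.
Orbital CFSE = -0.6Δ₀ = -0.6 × 185 = -111 kJ/mol.
High-spin has no excess pairs, so no pairing correction applies.

-111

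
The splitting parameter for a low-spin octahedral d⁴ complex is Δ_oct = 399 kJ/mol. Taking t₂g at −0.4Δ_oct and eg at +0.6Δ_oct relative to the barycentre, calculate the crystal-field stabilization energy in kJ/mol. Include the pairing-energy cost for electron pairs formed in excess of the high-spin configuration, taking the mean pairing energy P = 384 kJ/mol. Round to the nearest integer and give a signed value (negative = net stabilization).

-254

Electron filling gives t₂g⁴ eg⁰.
CFSE(orbital) = 4×(-0.4Δ_oct) + 0×(0.6Δ_oct) = -1.6Δ_oct; with Δ_oct = 399 kJ/mol that is -638 kJ/mol.
Relative to high-spin t₂g³ eg¹ (0 paired), the low-spin configuration has 1 additional pair, contributing +1 × 384 = +384 kJ/mol.
Combining: -638 + 384 = -254 kJ/mol.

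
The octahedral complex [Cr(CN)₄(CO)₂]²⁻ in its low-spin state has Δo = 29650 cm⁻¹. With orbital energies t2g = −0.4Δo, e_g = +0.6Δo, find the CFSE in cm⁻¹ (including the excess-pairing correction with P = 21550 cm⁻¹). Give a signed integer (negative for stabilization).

-25890

Ligand charges: 4×(-1) from CN⁻ and 2×(+0) from CO sum to -4; with overall charge -2, Cr is +2.
Cr²⁺: group 6, so d-count = 6 − 2 = 4.
The d⁴ electrons fill as t2g^4 e_g^0.
The orbital stabilization is -1.6Δo = -1.6 × 29650 = -47440 cm⁻¹.
High-spin d⁴ would be t2g^3 e_g^1 with 0 pairs; low-spin has 1, so 1 excess pair costs +1P = +21550 cm⁻¹.
Overall CFSE = -47440 + 21550 = -25890 cm⁻¹.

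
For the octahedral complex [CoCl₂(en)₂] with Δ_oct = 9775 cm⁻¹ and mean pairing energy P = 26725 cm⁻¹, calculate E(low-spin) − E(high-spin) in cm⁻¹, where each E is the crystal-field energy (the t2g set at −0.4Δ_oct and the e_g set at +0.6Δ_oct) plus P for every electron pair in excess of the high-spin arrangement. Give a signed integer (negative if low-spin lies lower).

Ligand charges: 2×(-1) from Cl⁻ and 2×(+0) from en sum to -2; with overall charge +0, Co is +2.
Co²⁺: group 9, so d-count = 9 − 2 = 7.
High-spin: t2g^5 e_g^2, CFSE = -0.8Δ_oct = -7820 cm⁻¹.
Low-spin: t2g^6 e_g^1, orbital CFSE = -1.8Δ_oct = -17595 cm⁻¹; plus 1 excess pair × P = +26725 cm⁻¹; total 9130 cm⁻¹.
E(LS) − E(HS) = 9130 − (-7820) = 16950 cm⁻¹.

16950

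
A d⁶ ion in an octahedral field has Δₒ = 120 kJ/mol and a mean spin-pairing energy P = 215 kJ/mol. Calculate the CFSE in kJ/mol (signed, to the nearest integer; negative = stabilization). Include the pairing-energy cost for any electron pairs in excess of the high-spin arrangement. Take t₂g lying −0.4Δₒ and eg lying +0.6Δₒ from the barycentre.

Δₒ < P, so pairing is avoided: the ground state is high-spin.
That gives t₂g⁴ eg².
Orbital CFSE = -0.4Δₒ = -0.4 × 120 = -48 kJ/mol.
High-spin has no excess pairs, so no pairing correction applies.

-48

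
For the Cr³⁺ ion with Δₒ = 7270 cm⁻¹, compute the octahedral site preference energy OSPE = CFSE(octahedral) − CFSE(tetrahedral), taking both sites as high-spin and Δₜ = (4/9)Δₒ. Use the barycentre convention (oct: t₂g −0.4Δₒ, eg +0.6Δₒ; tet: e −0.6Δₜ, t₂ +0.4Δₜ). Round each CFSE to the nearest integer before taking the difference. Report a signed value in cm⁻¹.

-6139

Cr is in group 6, so Cr³⁺ is d³ (6 − 3 = 3).
Octahedral (high-spin): t₂g³ eg⁰, CFSE = 3(−0.4) + 0(+0.6) = -1.2Δₒ = -1.2 × 7270 = -8724 cm⁻¹.
Tetrahedral e² t₂¹ gives -0.8Δₜ = -0.8 × (4/9) × 7270 = -2585 cm⁻¹.
OSPE = CFSE(oct) − CFSE(tet) = -8724 − (-2585) = -6139 cm⁻¹.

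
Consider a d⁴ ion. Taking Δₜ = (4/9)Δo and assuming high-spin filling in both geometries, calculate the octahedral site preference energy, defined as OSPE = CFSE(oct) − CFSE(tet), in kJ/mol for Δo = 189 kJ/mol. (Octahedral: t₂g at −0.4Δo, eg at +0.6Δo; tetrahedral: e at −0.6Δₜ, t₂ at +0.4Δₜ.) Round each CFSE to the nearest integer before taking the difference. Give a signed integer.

Octahedral (high-spin): t2g^3 e_g^1, CFSE = 3(−0.4) + 1(+0.6) = -0.6Δo = -0.6 × 189 = -113 kJ/mol.
Tetrahedral e^2 t2^2 gives -0.4Δₜ = -0.4 × (4/9) × 189 = -34 kJ/mol.
OSPE = CFSE(oct) − CFSE(tet) = -113 − (-34) = -79 kJ/mol.

-79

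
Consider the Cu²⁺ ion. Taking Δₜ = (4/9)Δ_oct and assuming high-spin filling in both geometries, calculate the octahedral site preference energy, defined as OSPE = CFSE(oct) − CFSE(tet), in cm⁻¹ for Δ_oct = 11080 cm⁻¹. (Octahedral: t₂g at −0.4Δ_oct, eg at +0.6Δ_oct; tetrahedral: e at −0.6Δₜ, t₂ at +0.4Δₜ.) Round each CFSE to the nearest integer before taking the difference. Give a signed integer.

-4678

Cu²⁺: group 11, so d-count = 11 − 2 = 9.
Octahedral (high-spin): t2g^6 e_g^3, CFSE = 6(−0.4) + 3(+0.6) = -0.6Δ_oct = -0.6 × 11080 = -6648 cm⁻¹.
Tetrahedral e^4 t2^5 gives -0.4Δₜ = -0.4 × (4/9) × 11080 = -1970 cm⁻¹.
OSPE = -6648 − (-1970) = -4678 cm⁻¹.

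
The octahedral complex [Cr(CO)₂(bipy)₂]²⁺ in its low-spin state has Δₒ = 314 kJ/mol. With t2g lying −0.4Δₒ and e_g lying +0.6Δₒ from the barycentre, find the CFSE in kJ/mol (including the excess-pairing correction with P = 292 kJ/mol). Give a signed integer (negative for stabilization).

Ligand charges: 2×(+0) from CO and 2×(+0) from bipy sum to +0; with overall charge +2, Cr is +2.
Cr²⁺: group 6, so d-count = 6 − 2 = 4.
Configuration: t2g^4 e_g^0.
CFSE(orbital) = 4×(-0.4Δₒ) + 0×(0.6Δₒ) = -1.6Δₒ; with Δₒ = 314 kJ/mol that is -502 kJ/mol.
Relative to high-spin t2g^3 e_g^1 (0 paired), the low-spin configuration has 1 additional pair, contributing +1 × 292 = +292 kJ/mol.
Overall CFSE = -502 + 292 = -210 kJ/mol.

-210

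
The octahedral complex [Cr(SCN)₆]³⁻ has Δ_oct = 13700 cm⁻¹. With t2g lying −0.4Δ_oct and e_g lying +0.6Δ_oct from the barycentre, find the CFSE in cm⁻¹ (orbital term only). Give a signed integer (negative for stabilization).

-16440

Each SCN⁻ contributes -1; 6 × (-1) = -6. With overall charge -3, Cr is in the +3 oxidation state.
Cr is in group 6, so Cr³⁺ is d³ (6 − 3 = 3).
For octahedral d³ the high- and low-spin configurations coincide.
The d³ electrons fill as t2g^3 e_g^0.
CFSE(orbital) = 3×(-0.4Δ_oct) + 0×(0.6Δ_oct) = -1.2Δ_oct; with Δ_oct = 13700 cm⁻¹ that is -16440 cm⁻¹.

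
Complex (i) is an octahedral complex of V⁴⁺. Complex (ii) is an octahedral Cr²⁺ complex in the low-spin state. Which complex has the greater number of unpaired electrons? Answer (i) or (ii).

(i): Group 5 minus oxidation state +4 gives a d¹ configuration for V⁴⁺; For octahedral d¹ the high- and low-spin configurations coincide; t2g^1 e_g^0 → 1 unpaired.
(ii): Cr is in group 6, so Cr²⁺ is d⁴ (6 − 2 = 4); t2g^4 e_g^0 → 2 unpaired.
So (ii) has more unpaired electrons.

(ii)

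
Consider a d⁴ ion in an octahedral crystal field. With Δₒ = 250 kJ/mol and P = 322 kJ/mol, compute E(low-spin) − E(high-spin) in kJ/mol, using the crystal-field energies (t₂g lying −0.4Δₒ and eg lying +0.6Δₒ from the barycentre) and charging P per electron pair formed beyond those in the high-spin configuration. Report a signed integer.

High-spin d⁴ fills as t₂g³ eg¹ with CFSE 3(−0.4) + 1(+0.6) = -0.6Δₒ = -150 kJ/mol.
Low-spin t₂g⁴ eg⁰ gives -1.6Δₒ = -400 kJ/mol, but forming 1 extra pair costs 1P = 322 kJ/mol, so E(LS) = -400 + 322 = -78 kJ/mol.
E(LS) − E(HS) = -78 − (-150) = 72 kJ/mol.

72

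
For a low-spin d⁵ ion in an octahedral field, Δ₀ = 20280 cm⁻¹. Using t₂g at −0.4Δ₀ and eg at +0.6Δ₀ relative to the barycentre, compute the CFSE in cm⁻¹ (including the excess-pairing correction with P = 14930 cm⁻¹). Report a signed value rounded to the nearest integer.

Electron filling gives t₂g⁵ eg⁰.
The orbital stabilization is -2.0Δ₀ = -2.0 × 20280 = -40560 cm⁻¹.
Pairing penalty: 2 pairs vs 0 in the high-spin reference → 2 extra × P = 29860 cm⁻¹.
Combining: -40560 + 29860 = -10700 cm⁻¹.

-10700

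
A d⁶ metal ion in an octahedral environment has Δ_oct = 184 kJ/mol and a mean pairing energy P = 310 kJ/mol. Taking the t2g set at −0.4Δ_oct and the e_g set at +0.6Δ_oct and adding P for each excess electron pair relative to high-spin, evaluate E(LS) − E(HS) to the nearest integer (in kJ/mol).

252

High-spin d⁶ fills as t2g^4 e_g^2 with CFSE 4(−0.4) + 2(+0.6) = -0.4Δ_oct = -74 kJ/mol.
Low-spin: t2g^6 e_g^0, orbital CFSE = -2.4Δ_oct = -442 kJ/mol; plus 2 excess pairs × P = +620 kJ/mol; total 178 kJ/mol.
E(LS) − E(HS) = 178 − (-74) = 252 kJ/mol.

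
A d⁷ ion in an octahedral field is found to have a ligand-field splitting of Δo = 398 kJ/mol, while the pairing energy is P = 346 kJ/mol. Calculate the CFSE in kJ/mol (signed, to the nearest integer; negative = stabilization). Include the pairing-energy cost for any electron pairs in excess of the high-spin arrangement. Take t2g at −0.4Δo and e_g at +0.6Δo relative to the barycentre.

Δo > P, so pairing is preferred: the ground state is low-spin.
Filling d⁷ accordingly: t2g^6 e_g^1.
Orbital CFSE = -1.8Δo = -1.8 × 398 = -716 kJ/mol.
Excess pairs vs high-spin: 3 − 2 = 1; pairing cost = +346 kJ/mol.
Net CFSE = -716 + 346 = -370 kJ/mol.

-370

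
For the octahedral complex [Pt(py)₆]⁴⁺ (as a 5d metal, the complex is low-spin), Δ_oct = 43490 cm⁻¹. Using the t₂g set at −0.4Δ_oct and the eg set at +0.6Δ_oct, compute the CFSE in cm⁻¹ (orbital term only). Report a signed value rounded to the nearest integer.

-104376

py is neutral, so the +4 overall charge sits on Pt: oxidation state +4.
Pt is in group 10, so Pt⁴⁺ is d⁶ (10 − 4 = 6).
Configuration: t₂g⁶ eg⁰.
CFSE(orbital) = 6×(-0.4Δ_oct) + 0×(0.6Δ_oct) = -2.4Δ_oct; with Δ_oct = 43490 cm⁻¹ that is -104376 cm⁻¹.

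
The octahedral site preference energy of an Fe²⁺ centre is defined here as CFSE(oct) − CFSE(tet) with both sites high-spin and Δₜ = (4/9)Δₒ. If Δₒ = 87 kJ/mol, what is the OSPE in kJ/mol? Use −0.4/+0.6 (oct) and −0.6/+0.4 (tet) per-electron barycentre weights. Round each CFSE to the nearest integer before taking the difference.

-12

Fe sits in group 8; removing 2 electrons leaves Fe²⁺ with 8 − 2 = 6 d electrons.
Octahedral (high-spin): t₂g⁴ eg², CFSE = 4(−0.4) + 2(+0.6) = -0.4Δₒ = -0.4 × 87 = -35 kJ/mol.
In a tetrahedral site the filling is e³ t₂³: CFSE(tet) = -0.6Δₜ = -0.6 × (4/9)(87) = -23 kJ/mol.
OSPE = CFSE(oct) − CFSE(tet) = -35 − (-23) = -12 kJ/mol.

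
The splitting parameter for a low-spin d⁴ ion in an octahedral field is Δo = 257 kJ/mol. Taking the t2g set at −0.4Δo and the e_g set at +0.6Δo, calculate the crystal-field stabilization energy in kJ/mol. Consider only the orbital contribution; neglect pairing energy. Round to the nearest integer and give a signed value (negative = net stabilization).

The d⁴ electrons fill as t2g^4 e_g^0.
Orbital CFSE = 4(-0.4) + 0(0.6) = -1.6Δo = -1.6 × 257 = -411 kJ/mol.

-411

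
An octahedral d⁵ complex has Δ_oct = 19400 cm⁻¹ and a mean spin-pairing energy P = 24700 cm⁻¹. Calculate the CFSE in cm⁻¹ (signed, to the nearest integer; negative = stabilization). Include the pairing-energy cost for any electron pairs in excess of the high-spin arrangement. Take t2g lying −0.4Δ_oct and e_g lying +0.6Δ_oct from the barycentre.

Δ_oct < P, so pairing is avoided: the ground state is high-spin.
Configuration: t2g^3 e_g^2.
Orbital CFSE = 0.0Δ_oct = 0.0 × 19400 = 0 cm⁻¹.
High-spin has no excess pairs, so no pairing correction applies.

0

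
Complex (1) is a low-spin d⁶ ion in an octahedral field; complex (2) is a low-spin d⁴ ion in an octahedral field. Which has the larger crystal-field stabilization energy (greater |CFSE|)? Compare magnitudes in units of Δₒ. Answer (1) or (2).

(1)

(1): t₂g⁶ eg⁰, CFSE = -2.4Δₒ.
(2): t₂g⁴ eg⁰, CFSE = -1.6Δₒ.
So (1) has the larger |CFSE|.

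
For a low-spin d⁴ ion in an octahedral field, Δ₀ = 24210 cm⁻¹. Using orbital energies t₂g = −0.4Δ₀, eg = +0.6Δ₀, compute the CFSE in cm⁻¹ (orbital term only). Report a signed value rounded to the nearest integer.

Electron filling gives t₂g⁴ eg⁰.
CFSE(orbital) = 4×(-0.4Δ₀) + 0×(0.6Δ₀) = -1.6Δ₀; with Δ₀ = 24210 cm⁻¹ that is -38736 cm⁻¹.

-38736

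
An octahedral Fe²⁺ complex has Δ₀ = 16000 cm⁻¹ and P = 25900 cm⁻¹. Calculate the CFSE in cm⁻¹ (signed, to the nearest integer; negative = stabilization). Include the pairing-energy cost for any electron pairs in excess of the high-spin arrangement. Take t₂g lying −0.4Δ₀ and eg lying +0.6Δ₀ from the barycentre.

Fe²⁺: group 8, so d-count = 8 − 2 = 6.
Here Δ₀ < P (16000 < 25900), so the high-spin state is favoured.
Configuration: t₂g⁴ eg².
Orbital CFSE = -0.4Δ₀ = -0.4 × 16000 = -6400 cm⁻¹.
High-spin has no excess pairs, so no pairing correction applies.

-6400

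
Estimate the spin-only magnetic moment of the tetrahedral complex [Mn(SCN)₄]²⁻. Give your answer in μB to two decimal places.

Each SCN⁻ contributes -1; 4 × (-1) = -4. With overall charge -2, Mn is in the +2 oxidation state.
Mn sits in group 7; removing 2 electrons leaves Mn²⁺ with 7 − 2 = 5 d electrons.
Tetrahedral fields are weak (Δₜ ≈ 4/9 Δₒ), so electrons fill high-spin.
Configuration: e^2 t2^3 → 5 unpaired electrons.
μ(spin-only) = √[5(5+2)] = √35 ≈ 5.92 μB.

5.92 μB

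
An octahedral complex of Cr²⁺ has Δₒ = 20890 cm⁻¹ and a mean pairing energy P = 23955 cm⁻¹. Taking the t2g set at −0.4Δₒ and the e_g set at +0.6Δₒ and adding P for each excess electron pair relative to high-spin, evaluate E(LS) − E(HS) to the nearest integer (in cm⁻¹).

Group 6 minus oxidation state +2 gives a d⁴ configuration for Cr²⁺.
High-spin: t2g^3 e_g^1, CFSE = -0.6Δₒ = -12534 cm⁻¹.
Low-spin: t2g^4 e_g^0, orbital CFSE = -1.6Δₒ = -33424 cm⁻¹; plus 1 excess pair × P = +23955 cm⁻¹; total -9469 cm⁻¹.
E(LS) − E(HS) = -9469 − (-12534) = 3065 cm⁻¹.

3065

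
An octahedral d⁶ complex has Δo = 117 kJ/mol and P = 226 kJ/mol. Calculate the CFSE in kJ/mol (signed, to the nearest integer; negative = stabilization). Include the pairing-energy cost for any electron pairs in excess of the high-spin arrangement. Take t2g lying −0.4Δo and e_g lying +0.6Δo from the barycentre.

-47

Since Δo = 117 kJ/mol < P = 226 kJ/mol, the complex adopts the high-spin configuration.
Filling d⁶ accordingly: t2g^4 e_g^2.
Orbital CFSE = -0.4Δo = -0.4 × 117 = -47 kJ/mol.
High-spin has no excess pairs, so no pairing correction applies.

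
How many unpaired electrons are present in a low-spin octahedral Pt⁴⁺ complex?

Pt sits in group 10; removing 4 electrons leaves Pt⁴⁺ with 10 − 4 = 6 d electrons.
Configuration: t₂g⁶ eg⁰, giving 0 unpaired electrons.

0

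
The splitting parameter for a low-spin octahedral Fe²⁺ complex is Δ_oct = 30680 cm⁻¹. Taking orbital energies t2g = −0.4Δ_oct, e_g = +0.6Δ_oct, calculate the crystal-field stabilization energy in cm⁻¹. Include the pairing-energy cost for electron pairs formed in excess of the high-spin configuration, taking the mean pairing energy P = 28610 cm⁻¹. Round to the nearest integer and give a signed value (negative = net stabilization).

Fe sits in group 8; removing 2 electrons leaves Fe²⁺ with 8 − 2 = 6 d electrons.
The d⁶ electrons fill as t2g^6 e_g^0.
CFSE(orbital) = 6×(-0.4Δ_oct) + 0×(0.6Δ_oct) = -2.4Δ_oct; with Δ_oct = 30680 cm⁻¹ that is -73632 cm⁻¹.
Relative to high-spin t2g^4 e_g^2 (1 paired), the low-spin configuration has 2 additional pairs, contributing +2 × 28610 = +57220 cm⁻¹.
Combining: -73632 + 57220 = -16412 cm⁻¹.

-16412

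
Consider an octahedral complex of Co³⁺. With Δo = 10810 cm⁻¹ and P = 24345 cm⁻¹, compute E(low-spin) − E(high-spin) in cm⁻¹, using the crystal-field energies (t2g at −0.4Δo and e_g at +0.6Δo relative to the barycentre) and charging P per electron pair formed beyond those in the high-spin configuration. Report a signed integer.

27070

Co sits in group 9; removing 3 electrons leaves Co³⁺ with 9 − 3 = 6 d electrons.
High-spin d⁶ fills as t2g^4 e_g^2 with CFSE 4(−0.4) + 2(+0.6) = -0.4Δo = -4324 cm⁻¹.
Low-spin: t2g^6 e_g^0, orbital CFSE = -2.4Δo = -25944 cm⁻¹; plus 2 excess pairs × P = +48690 cm⁻¹; total 22746 cm⁻¹.
The difference is 22746 − (-4324) = 27070 cm⁻¹, so high-spin lies lower.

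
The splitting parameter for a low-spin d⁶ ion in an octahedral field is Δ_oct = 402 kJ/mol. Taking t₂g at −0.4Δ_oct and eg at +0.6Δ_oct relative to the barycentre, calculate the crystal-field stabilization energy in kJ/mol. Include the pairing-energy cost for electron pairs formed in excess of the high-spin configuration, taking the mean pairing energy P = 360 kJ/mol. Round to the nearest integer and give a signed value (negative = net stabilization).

-245

Electron filling gives t₂g⁶ eg⁰.
The orbital stabilization is -2.4Δ_oct = -2.4 × 402 = -965 kJ/mol.
Pairing penalty: 3 pairs vs 1 in the high-spin reference → 2 extra × P = 720 kJ/mol.
Overall CFSE = -965 + 720 = -245 kJ/mol.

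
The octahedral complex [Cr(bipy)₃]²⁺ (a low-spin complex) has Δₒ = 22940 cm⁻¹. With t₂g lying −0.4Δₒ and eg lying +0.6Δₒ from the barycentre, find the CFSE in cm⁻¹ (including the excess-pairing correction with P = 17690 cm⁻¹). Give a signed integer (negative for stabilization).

bipy is neutral, so the +2 overall charge sits on Cr: oxidation state +2.
Cr sits in group 6; removing 2 electrons leaves Cr²⁺ with 6 − 2 = 4 d electrons.
Configuration: t₂g⁴ eg⁰.
Orbital CFSE = 4(-0.4) + 0(0.6) = -1.6Δₒ = -1.6 × 22940 = -36704 cm⁻¹.
Relative to high-spin t₂g³ eg¹ (0 paired), the low-spin configuration has 1 additional pair, contributing +1 × 17690 = +17690 cm⁻¹.
Combining: -36704 + 17690 = -19014 cm⁻¹.

-19014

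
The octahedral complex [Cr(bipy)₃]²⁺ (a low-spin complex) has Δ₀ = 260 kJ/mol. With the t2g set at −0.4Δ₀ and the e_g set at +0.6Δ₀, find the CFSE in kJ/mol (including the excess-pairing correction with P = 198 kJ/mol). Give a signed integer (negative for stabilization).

bipy is neutral, so the +2 overall charge sits on Cr: oxidation state +2.
Cr²⁺: group 6, so d-count = 6 − 2 = 4.
Configuration: t2g^4 e_g^0.
Orbital CFSE = 4(-0.4) + 0(0.6) = -1.6Δ₀ = -1.6 × 260 = -416 kJ/mol.
Pairing penalty: 1 pair vs 0 in the high-spin reference → 1 extra × P = 198 kJ/mol.
Overall CFSE = -416 + 198 = -218 kJ/mol.

-218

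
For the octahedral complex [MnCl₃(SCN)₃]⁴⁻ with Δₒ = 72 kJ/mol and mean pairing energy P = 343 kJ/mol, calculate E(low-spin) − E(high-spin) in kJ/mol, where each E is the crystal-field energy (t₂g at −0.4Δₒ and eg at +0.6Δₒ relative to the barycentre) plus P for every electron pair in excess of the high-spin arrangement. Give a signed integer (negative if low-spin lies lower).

542

Ligand charges: 3×(-1) from Cl⁻ and 3×(-1) from SCN⁻ sum to -6; with overall charge -4, Mn is +2.
Mn is in group 7, so Mn²⁺ is d⁵ (7 − 2 = 5).
In the high-spin limit (t₂g³ eg²) the orbital term is 0.0Δₒ = 0 kJ/mol, with no excess pairing.
Low-spin t₂g⁵ eg⁰ gives -2.0Δₒ = -144 kJ/mol, but forming 2 extra pairs costs 2P = 686 kJ/mol, so E(LS) = -144 + 686 = 542 kJ/mol.
Thus E(LS) − E(HS) = 542 kJ/mol.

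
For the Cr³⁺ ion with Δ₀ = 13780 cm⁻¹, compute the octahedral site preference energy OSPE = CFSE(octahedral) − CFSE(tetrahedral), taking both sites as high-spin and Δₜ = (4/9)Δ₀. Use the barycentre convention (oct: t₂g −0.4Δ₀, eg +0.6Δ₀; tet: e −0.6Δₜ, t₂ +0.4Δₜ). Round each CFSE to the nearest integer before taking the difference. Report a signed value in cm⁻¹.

Cr is in group 6, so Cr³⁺ is d³ (6 − 3 = 3).
In an octahedral site d³ (HS) is t₂g³ eg⁰, giving CFSE(oct) = -1.2Δ₀ = -16536 cm⁻¹.
In a tetrahedral site the filling is e² t₂¹: CFSE(tet) = -0.8Δₜ = -0.8 × (4/9)(13780) = -4900 cm⁻¹.
OSPE = -16536 − (-4900) = -11636 cm⁻¹.

-11636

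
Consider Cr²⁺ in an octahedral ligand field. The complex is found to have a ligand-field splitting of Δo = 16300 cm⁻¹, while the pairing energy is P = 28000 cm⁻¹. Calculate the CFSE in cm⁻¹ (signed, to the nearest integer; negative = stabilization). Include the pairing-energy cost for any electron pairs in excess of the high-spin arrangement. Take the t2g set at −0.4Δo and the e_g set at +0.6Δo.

Group 6 minus oxidation state +2 gives a d⁴ configuration for Cr²⁺.
Since Δo = 16300 cm⁻¹ < P = 28000 cm⁻¹, the complex adopts the high-spin configuration.
Filling d⁴ accordingly: t2g^3 e_g^1.
Orbital CFSE = -0.6Δo = -0.6 × 16300 = -9780 cm⁻¹.
High-spin has no excess pairs, so no pairing correction applies.

-9780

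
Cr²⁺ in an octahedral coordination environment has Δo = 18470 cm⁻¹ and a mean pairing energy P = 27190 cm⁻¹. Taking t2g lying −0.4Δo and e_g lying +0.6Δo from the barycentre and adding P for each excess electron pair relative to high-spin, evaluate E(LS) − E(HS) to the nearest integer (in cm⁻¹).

8720

Group 6 minus oxidation state +2 gives a d⁴ configuration for Cr²⁺.
High-spin: t2g^3 e_g^1, CFSE = -0.6Δo = -11082 cm⁻¹.
Low-spin t2g^4 e_g^0 gives -1.6Δo = -29552 cm⁻¹, but forming 1 extra pair costs 1P = 27190 cm⁻¹, so E(LS) = -29552 + 27190 = -2362 cm⁻¹.
The difference is -2362 − (-11082) = 8720 cm⁻¹, so high-spin lies lower.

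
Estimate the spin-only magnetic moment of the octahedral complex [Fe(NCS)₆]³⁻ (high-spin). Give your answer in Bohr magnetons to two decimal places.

5.92 Bohr magnetons

Each NCS⁻ contributes -1; 6 × (-1) = -6. With overall charge -3, Fe is in the +3 oxidation state.
Group 8 minus oxidation state +3 gives a d⁵ configuration for Fe³⁺.
Configuration: t₂g³ eg² → 5 unpaired electrons.
μ(spin-only) = √[5(5+2)] = √35 ≈ 5.92 Bohr magnetons.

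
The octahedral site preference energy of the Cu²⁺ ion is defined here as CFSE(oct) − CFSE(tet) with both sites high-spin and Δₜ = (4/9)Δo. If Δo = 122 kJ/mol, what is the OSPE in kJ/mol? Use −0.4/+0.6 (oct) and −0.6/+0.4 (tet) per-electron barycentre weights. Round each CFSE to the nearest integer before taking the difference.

-51

Cu sits in group 11; removing 2 electrons leaves Cu²⁺ with 11 − 2 = 9 d electrons.
Octahedral high-spin t2g^6 e_g^3: CFSE = -0.6 × 122 = -73 kJ/mol.
Tetrahedral: e^4 t2^5, CFSE = 4(−0.6) + 5(+0.4) = -0.4Δₜ = -0.4 × (4/9) × 122 = -22 kJ/mol.
Subtracting, OSPE = -73 − (-22) = -51 kJ/mol.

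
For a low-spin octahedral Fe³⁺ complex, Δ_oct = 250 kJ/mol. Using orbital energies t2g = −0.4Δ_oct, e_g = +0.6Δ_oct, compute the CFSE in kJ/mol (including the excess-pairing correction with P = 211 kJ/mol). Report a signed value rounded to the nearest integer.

-78

Fe sits in group 8; removing 3 electrons leaves Fe³⁺ with 8 − 3 = 5 d electrons.
Configuration: t2g^5 e_g^0.
The orbital stabilization is -2.0Δ_oct = -2.0 × 250 = -500 kJ/mol.
Relative to high-spin t2g^3 e_g^2 (0 paired), the low-spin configuration has 2 additional pairs, contributing +2 × 211 = +422 kJ/mol.
Combining: -500 + 422 = -78 kJ/mol.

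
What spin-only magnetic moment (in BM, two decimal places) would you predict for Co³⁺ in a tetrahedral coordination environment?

4.90 BM

Co³⁺: group 9, so d-count = 9 − 3 = 6.
With tetrahedral geometry the complex is necessarily high-spin.
Configuration: e^3 t2^3 → 4 unpaired electrons.
μ(spin-only) = √[4(4+2)] = √24 ≈ 4.90 BM.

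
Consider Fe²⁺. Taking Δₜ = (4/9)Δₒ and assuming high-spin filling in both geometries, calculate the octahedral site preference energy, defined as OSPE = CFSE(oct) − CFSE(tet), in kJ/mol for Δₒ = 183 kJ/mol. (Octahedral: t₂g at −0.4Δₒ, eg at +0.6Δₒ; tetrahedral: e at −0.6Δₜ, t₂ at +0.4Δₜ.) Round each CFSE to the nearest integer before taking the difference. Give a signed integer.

Fe²⁺: group 8, so d-count = 8 − 2 = 6.
Octahedral high-spin t₂g⁴ eg²: CFSE = -0.4 × 183 = -73 kJ/mol.
Tetrahedral e³ t₂³ gives -0.6Δₜ = -0.6 × (4/9) × 183 = -49 kJ/mol.
Subtracting, OSPE = -73 − (-49) = -24 kJ/mol.

-24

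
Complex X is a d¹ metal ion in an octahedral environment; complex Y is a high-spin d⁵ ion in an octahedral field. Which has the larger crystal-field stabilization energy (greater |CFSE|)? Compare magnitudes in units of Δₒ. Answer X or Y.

X: t₂g¹ eg⁰, CFSE = -0.4Δₒ.
Y: t2g^3 e_g^2, CFSE = 0.0Δₒ.
So X has the larger |CFSE|.

X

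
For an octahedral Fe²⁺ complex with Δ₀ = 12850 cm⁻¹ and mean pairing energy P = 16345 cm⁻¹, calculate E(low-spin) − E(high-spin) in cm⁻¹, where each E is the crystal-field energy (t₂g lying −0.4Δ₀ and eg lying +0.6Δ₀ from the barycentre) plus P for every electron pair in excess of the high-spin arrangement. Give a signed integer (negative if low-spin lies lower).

Group 8 minus oxidation state +2 gives a d⁶ configuration for Fe²⁺.
High-spin: t₂g⁴ eg², CFSE = -0.4Δ₀ = -5140 cm⁻¹.
For low-spin the configuration is t₂g⁶ eg⁰: orbital energy -2.4 × 12850 = -30840 cm⁻¹, and 2 additional pairs relative to high-spin add 32690 cm⁻¹, giving 1850 cm⁻¹.
E(LS) − E(HS) = 1850 − (-5140) = 6990 cm⁻¹.

6990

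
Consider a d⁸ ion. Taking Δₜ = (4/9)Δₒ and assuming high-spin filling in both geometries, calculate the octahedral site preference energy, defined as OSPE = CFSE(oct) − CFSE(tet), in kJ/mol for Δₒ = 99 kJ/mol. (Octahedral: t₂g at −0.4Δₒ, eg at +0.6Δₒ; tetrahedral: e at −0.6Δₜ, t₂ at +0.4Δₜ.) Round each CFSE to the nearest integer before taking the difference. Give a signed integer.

-84

Octahedral high-spin t2g^6 e_g^2: CFSE = -1.2 × 99 = -119 kJ/mol.
Tetrahedral: e^4 t2^4, CFSE = 4(−0.6) + 4(+0.4) = -0.8Δₜ = -0.8 × (4/9) × 99 = -35 kJ/mol.
Subtracting, OSPE = -119 − (-35) = -84 kJ/mol.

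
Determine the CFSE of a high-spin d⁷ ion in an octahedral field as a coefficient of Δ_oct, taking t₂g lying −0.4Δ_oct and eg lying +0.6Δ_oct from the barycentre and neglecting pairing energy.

Configuration: t₂g⁵ eg².
CFSE = 5(-0.4Δ_oct) + 2(0.6Δ_oct) = -2.0Δ_oct + 1.2Δ_oct = -0.8Δ_oct.

-0.8 Δ_oct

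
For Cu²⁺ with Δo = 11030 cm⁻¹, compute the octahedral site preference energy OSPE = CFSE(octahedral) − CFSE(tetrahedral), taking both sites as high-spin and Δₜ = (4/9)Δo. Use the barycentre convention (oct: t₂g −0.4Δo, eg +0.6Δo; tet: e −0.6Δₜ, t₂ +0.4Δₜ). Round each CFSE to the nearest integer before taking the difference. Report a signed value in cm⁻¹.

Cu sits in group 11; removing 2 electrons leaves Cu²⁺ with 11 − 2 = 9 d electrons.
In an octahedral site d⁹ (HS) is t₂g⁶ eg³, giving CFSE(oct) = -0.6Δo = -6618 cm⁻¹.
Tetrahedral e⁴ t₂⁵ gives -0.4Δₜ = -0.4 × (4/9) × 11030 = -1961 cm⁻¹.
OSPE = -6618 − (-1961) = -4657 cm⁻¹.

-4657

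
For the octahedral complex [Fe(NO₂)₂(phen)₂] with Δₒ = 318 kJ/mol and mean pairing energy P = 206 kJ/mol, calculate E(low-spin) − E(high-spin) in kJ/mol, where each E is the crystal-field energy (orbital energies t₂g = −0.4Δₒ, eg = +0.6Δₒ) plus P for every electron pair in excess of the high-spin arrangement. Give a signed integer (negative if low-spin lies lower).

-224

Ligand charges: 2×(-1) from NO₂⁻ and 2×(+0) from phen sum to -2; with overall charge +0, Fe is +2.
Fe is in group 8, so Fe²⁺ is d⁶ (8 − 2 = 6).
High-spin: t₂g⁴ eg², CFSE = -0.4Δₒ = -127 kJ/mol.
Low-spin: t₂g⁶ eg⁰, orbital CFSE = -2.4Δₒ = -763 kJ/mol; plus 2 excess pairs × P = +412 kJ/mol; total -351 kJ/mol.
E(LS) − E(HS) = -351 − (-127) = -224 kJ/mol.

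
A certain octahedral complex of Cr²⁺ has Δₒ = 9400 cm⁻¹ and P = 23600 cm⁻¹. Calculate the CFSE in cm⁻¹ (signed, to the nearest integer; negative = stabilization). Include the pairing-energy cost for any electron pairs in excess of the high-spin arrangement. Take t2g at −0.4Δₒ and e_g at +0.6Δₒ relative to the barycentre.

Group 6 minus oxidation state +2 gives a d⁴ configuration for Cr²⁺.
With Δₒ < P the complex is high-spin.
Configuration: t2g^3 e_g^1.
Orbital CFSE = -0.6Δₒ = -0.6 × 9400 = -5640 cm⁻¹.
High-spin has no excess pairs, so no pairing correction applies.

-5640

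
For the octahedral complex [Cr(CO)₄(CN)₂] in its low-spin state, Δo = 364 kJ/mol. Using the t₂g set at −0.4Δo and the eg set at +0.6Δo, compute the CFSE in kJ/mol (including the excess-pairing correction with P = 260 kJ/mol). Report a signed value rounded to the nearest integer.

Ligand charges: 4×(+0) from CO and 2×(-1) from CN⁻ sum to -2; with overall charge +0, Cr is +2.
Group 6 minus oxidation state +2 gives a d⁴ configuration for Cr²⁺.
Electron filling gives t₂g⁴ eg⁰.
The orbital stabilization is -1.6Δo = -1.6 × 364 = -582 kJ/mol.
Relative to high-spin t₂g³ eg¹ (0 paired), the low-spin configuration has 1 additional pair, contributing +1 × 260 = +260 kJ/mol.
Net CFSE = -582 + 260 = -322 kJ/mol.

-322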